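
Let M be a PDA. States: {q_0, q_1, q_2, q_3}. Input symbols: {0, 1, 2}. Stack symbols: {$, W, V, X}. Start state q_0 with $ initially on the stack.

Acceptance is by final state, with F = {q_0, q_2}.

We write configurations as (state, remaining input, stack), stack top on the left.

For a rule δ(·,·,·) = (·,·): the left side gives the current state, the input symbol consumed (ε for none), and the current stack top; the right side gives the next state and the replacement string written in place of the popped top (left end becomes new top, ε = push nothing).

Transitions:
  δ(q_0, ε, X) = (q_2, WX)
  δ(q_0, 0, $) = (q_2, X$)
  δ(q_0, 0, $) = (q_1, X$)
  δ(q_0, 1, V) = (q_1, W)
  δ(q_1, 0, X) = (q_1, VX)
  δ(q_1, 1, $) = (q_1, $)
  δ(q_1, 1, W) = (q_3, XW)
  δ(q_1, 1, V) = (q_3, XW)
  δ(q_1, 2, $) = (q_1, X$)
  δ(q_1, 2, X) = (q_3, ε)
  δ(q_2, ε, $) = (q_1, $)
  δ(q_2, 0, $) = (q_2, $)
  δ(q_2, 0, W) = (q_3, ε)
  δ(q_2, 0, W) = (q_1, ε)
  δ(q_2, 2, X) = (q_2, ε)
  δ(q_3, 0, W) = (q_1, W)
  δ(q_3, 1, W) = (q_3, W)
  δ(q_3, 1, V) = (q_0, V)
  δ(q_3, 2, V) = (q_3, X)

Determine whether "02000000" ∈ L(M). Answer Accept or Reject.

One accepting computation: (q_0, 02000000, $) ⊢ (q_2, 2000000, X$) ⊢ (q_2, 000000, $) ⊢ (q_2, 00000, $) ⊢ (q_2, 0000, $) ⊢ (q_2, 000, $) ⊢ (q_2, 00, $) ⊢ (q_2, 0, $) ⊢ (q_2, ε, $)
All input consumed and state q_2 ∈ F.

Accept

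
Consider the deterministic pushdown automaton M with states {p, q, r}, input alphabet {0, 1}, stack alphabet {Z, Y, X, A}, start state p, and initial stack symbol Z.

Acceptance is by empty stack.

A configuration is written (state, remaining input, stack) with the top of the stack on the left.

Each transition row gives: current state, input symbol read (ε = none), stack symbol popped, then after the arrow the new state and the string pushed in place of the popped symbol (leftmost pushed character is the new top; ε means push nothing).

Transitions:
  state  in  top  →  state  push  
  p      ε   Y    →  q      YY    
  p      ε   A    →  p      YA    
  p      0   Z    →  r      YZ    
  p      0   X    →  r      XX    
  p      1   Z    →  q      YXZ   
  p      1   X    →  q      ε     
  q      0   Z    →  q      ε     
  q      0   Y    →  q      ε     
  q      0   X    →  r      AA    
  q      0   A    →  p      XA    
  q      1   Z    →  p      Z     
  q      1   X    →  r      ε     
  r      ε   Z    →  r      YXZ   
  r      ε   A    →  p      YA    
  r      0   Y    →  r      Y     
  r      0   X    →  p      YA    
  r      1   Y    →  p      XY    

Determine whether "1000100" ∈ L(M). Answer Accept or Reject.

(p, 1000100, Z) ⊢ (q, 000100, YXZ) ⊢ (q, 00100, XZ) ⊢ (r, 0100, AAZ) ⊢ (p, 0100, YAAZ) ⊢ (q, 0100, YYAAZ) ⊢ (q, 100, YAAZ)
No transition applies at (q, 100, YAAZ); input not fully consumed.

Reject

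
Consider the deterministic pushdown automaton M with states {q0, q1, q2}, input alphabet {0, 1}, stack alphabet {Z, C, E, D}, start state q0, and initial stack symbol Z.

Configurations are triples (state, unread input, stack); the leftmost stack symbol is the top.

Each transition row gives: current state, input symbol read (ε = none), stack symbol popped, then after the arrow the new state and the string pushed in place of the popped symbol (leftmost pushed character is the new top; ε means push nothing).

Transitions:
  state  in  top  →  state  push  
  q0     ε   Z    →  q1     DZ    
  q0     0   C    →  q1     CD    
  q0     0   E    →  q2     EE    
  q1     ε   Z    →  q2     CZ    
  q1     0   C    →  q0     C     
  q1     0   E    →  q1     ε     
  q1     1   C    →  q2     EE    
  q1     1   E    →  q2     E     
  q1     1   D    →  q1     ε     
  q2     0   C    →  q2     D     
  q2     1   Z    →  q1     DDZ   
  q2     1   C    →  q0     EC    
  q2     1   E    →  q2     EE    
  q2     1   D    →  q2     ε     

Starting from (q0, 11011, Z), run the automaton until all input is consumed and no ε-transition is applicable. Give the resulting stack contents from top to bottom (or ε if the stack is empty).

EEEECZ

(q0, 11011, Z)
  ε-move, top Z: go to q1, push DZ → (q1, 11011, DZ)
  read 1, top D: go to q1, push ε → (q1, 1011, Z)
  ε-move, top Z: go to q2, push CZ → (q2, 1011, CZ)
  read 1, top C: go to q0, push EC → (q0, 011, ECZ)
  read 0, top E: go to q2, push EE → (q2, 11, EECZ)
  read 1, top E: go to q2, push EE → (q2, 1, EEECZ)
  read 1, top E: go to q2, push EE → (q2, ε, EEEECZ)
All input consumed in state q2 with stack EEEECZ.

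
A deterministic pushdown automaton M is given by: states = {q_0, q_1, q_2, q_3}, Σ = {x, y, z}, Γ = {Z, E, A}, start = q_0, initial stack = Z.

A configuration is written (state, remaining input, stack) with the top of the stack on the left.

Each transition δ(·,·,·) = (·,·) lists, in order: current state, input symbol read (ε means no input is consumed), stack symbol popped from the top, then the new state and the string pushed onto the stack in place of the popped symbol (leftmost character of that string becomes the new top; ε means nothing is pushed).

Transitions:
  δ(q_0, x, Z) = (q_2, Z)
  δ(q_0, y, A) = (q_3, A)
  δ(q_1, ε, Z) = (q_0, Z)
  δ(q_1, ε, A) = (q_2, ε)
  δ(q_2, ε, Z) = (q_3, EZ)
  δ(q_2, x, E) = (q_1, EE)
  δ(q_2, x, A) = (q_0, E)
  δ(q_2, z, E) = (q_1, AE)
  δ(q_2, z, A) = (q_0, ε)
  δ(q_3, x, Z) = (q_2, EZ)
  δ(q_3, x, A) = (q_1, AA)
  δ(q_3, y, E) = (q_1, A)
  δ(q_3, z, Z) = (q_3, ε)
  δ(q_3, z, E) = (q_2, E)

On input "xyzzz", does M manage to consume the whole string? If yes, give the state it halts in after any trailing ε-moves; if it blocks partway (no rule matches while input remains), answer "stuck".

(q_0, xyzzz, Z)
  read x, top Z: go to q_2, push Z → (q_2, yzzz, Z)
  ε-move, top Z: go to q_3, push EZ → (q_3, yzzz, EZ)
  read y, top E: go to q_1, push A → (q_1, zzz, AZ)
  ε-move, top A: go to q_2, push ε → (q_2, zzz, Z)
  ε-move, top Z: go to q_3, push EZ → (q_3, zzz, EZ)
  read z, top E: go to q_2, push E → (q_2, zz, EZ)
  read z, top E: go to q_1, push AE → (q_1, z, AEZ)
  ε-move, top A: go to q_2, push ε → (q_2, z, EZ)
  read z, top E: go to q_1, push AE → (q_1, ε, AEZ)
  ε-move, top A: go to q_2, push ε → (q_2, ε, EZ)
All input consumed; M is in state q_2.

q_2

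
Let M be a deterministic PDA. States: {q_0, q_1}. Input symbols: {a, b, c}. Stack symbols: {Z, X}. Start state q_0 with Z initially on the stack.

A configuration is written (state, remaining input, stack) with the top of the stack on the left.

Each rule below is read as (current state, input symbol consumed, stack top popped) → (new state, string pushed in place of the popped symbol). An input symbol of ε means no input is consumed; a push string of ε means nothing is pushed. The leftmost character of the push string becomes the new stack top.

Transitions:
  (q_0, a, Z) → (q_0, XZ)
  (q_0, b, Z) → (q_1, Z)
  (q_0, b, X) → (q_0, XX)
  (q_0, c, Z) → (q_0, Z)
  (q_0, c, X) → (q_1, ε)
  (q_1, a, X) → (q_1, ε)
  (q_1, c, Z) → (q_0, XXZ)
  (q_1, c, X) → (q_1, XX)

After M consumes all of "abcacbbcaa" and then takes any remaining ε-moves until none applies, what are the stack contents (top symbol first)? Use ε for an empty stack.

XZ

(q_0, abcacbbcaa, Z)
  read a, top Z: go to q_0, push XZ → (q_0, bcacbbcaa, XZ)
  read b, top X: go to q_0, push XX → (q_0, cacbbcaa, XXZ)
  read c, top X: go to q_1, push ε → (q_1, acbbcaa, XZ)
  read a, top X: go to q_1, push ε → (q_1, cbbcaa, Z)
  read c, top Z: go to q_0, push XXZ → (q_0, bbcaa, XXZ)
  read b, top X: go to q_0, push XX → (q_0, bcaa, XXXZ)
  read b, top X: go to q_0, push XX → (q_0, caa, XXXXZ)
  read c, top X: go to q_1, push ε → (q_1, aa, XXXZ)
  read a, top X: go to q_1, push ε → (q_1, a, XXZ)
  read a, top X: go to q_1, push ε → (q_1, ε, XZ)
All input consumed in state q_1 with stack XZ.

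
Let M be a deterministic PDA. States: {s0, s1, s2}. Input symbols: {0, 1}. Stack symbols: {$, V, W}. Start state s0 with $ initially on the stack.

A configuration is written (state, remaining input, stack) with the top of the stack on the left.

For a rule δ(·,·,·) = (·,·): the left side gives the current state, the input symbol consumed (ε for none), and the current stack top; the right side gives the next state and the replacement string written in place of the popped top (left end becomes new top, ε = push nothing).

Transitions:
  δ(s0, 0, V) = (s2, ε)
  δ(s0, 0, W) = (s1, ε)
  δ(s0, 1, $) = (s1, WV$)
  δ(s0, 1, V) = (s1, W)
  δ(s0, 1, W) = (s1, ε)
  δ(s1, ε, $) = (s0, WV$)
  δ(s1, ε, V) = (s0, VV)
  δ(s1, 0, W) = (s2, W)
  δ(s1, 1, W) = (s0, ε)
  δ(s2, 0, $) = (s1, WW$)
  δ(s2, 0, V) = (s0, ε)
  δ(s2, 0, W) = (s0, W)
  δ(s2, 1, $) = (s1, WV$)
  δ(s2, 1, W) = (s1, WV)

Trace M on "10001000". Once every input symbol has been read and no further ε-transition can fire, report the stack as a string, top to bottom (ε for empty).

VV$

(s0, 10001000, $)
  read 1, top $: go to s1, push WV$ → (s1, 0001000, WV$)
  read 0, top W: go to s2, push W → (s2, 001000, WV$)
  read 0, top W: go to s0, push W → (s0, 01000, WV$)
  read 0, top W: go to s1, push ε → (s1, 1000, V$)
  ε-move, top V: go to s0, push VV → (s0, 1000, VV$)
  read 1, top V: go to s1, push W → (s1, 000, WV$)
  read 0, top W: go to s2, push W → (s2, 00, WV$)
  read 0, top W: go to s0, push W → (s0, 0, WV$)
  read 0, top W: go to s1, push ε → (s1, ε, V$)
  ε-move, top V: go to s0, push VV → (s0, ε, VV$)
All input consumed in state s0 with stack VV$.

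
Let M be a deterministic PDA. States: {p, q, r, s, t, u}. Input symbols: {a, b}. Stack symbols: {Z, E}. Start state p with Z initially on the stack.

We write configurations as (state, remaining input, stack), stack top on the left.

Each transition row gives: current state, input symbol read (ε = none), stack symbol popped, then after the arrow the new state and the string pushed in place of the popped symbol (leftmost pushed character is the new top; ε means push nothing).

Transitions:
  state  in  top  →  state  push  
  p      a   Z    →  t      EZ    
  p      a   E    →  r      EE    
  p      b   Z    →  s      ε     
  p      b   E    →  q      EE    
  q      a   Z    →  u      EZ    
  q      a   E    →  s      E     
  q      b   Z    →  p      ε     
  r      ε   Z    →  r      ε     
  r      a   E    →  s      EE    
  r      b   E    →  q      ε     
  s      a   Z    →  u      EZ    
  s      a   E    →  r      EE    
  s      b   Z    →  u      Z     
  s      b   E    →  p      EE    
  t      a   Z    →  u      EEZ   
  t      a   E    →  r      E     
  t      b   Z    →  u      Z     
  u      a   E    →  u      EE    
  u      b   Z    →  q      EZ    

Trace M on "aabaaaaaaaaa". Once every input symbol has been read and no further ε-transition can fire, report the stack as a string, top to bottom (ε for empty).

EEEEEEEEEZ

(p, aabaaaaaaaaa, Z)
  read a, top Z: go to t, push EZ → (t, abaaaaaaaaa, EZ)
  read a, top E: go to r, push E → (r, baaaaaaaaa, EZ)
  read b, top E: go to q, push ε → (q, aaaaaaaaa, Z)
  read a, top Z: go to u, push EZ → (u, aaaaaaaa, EZ)
  read a, top E: go to u, push EE → (u, aaaaaaa, EEZ)
  read a, top E: go to u, push EE → (u, aaaaaa, EEEZ)
  read a, top E: go to u, push EE → (u, aaaaa, EEEEZ)
  read a, top E: go to u, push EE → (u, aaaa, EEEEEZ)
  read a, top E: go to u, push EE → (u, aaa, EEEEEEZ)
  read a, top E: go to u, push EE → (u, aa, EEEEEEEZ)
  read a, top E: go to u, push EE → (u, a, EEEEEEEEZ)
  read a, top E: go to u, push EE → (u, ε, EEEEEEEEEZ)
All input consumed in state u with stack EEEEEEEEEZ.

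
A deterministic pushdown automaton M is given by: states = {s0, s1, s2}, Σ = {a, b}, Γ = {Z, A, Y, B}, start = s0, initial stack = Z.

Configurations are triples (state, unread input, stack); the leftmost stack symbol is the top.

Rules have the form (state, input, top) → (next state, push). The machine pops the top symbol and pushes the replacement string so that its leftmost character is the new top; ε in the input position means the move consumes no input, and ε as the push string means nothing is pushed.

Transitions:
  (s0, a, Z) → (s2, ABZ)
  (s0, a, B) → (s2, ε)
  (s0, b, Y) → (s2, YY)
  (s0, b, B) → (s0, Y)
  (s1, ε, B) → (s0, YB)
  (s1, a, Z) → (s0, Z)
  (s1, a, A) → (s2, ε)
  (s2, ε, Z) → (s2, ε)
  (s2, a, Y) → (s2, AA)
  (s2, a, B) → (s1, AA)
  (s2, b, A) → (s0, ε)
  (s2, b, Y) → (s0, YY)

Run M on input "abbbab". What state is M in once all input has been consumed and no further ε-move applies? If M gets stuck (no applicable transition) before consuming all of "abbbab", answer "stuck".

s0

(s0, abbbab, Z)
  read a, top Z: go to s2, push ABZ → (s2, bbbab, ABZ)
  read b, top A: go to s0, push ε → (s0, bbab, BZ)
  read b, top B: go to s0, push Y → (s0, bab, YZ)
  read b, top Y: go to s2, push YY → (s2, ab, YYZ)
  read a, top Y: go to s2, push AA → (s2, b, AAYZ)
  read b, top A: go to s0, push ε → (s0, ε, AYZ)
All input consumed; M is in state s0.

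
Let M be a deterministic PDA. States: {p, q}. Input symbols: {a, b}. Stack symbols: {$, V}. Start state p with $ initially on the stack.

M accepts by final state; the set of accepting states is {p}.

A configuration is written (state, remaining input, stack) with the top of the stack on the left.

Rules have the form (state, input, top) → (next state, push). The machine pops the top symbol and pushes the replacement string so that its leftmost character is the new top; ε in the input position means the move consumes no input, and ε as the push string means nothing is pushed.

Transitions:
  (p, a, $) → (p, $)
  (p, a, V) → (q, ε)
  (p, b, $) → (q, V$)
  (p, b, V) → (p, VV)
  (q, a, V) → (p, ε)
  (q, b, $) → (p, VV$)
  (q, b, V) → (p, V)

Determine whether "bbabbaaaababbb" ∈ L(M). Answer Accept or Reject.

(p, bbabbaaaababbb, $) ⊢ (q, babbaaaababbb, V$) ⊢ (p, abbaaaababbb, V$) ⊢ (q, bbaaaababbb, $) ⊢ (p, baaaababbb, VV$) ⊢ (p, aaaababbb, VVV$) ⊢ (q, aaababbb, VV$) ⊢ (p, aababbb, V$) ⊢ (q, ababbb, $)
No transition applies at (q, ababbb, $); input not fully consumed.

Reject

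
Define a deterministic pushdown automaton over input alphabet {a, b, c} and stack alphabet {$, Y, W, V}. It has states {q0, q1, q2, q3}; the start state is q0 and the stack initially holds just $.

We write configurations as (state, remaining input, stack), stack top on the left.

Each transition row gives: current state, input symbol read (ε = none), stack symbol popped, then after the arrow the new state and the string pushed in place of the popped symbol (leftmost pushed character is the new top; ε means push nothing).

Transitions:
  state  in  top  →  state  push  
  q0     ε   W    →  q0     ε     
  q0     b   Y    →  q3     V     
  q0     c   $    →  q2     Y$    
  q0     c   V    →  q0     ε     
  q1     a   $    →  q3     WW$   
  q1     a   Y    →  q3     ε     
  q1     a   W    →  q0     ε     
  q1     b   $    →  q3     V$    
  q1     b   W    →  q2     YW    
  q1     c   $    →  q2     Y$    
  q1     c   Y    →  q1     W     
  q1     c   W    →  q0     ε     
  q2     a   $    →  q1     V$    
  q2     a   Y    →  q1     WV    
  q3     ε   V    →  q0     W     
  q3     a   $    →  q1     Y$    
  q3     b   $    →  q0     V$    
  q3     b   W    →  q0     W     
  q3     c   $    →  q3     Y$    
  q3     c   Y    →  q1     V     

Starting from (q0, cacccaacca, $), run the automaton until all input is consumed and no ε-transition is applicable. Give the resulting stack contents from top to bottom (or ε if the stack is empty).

(q0, cacccaacca, $) ⊢ (q2, acccaacca, Y$) ⊢ (q1, cccaacca, WV$) ⊢ (q0, ccaacca, V$) ⊢ (q0, caacca, $) ⊢ (q2, aacca, Y$) ⊢ (q1, acca, WV$) ⊢ (q0, cca, V$) ⊢ (q0, ca, $) ⊢ (q2, a, Y$) ⊢ (q1, ε, WV$)
All input consumed in state q1 with stack WV$.

WV$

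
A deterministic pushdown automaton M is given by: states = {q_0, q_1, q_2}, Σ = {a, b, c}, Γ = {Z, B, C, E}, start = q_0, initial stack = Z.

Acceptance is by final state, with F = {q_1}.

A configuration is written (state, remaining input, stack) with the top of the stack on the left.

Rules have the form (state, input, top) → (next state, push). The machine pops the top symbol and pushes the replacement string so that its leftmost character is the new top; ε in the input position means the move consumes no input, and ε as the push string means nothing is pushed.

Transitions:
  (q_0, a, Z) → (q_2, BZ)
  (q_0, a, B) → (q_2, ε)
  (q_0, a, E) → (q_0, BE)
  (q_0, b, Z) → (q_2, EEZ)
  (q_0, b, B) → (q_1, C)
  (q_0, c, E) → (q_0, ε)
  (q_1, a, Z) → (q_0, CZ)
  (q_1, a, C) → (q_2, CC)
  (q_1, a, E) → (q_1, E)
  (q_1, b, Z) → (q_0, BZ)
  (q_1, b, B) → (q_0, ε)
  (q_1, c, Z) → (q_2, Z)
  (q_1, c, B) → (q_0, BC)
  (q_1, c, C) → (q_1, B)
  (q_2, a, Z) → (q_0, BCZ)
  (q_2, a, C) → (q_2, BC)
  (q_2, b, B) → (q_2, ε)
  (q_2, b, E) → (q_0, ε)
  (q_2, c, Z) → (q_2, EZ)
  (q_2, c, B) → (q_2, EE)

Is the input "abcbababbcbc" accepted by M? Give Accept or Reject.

Reject

(q_0, abcbababbcbc, Z)
  read a, top Z: go to q_2, push BZ → (q_2, bcbababbcbc, BZ)
  read b, top B: go to q_2, push ε → (q_2, cbababbcbc, Z)
  read c, top Z: go to q_2, push EZ → (q_2, bababbcbc, EZ)
  read b, top E: go to q_0, push ε → (q_0, ababbcbc, Z)
  read a, top Z: go to q_2, push BZ → (q_2, babbcbc, BZ)
  read b, top B: go to q_2, push ε → (q_2, abbcbc, Z)
  read a, top Z: go to q_0, push BCZ → (q_0, bbcbc, BCZ)
  read b, top B: go to q_1, push C → (q_1, bcbc, CCZ)
No transition applies at (q_1, bcbc, CCZ); input not fully consumed.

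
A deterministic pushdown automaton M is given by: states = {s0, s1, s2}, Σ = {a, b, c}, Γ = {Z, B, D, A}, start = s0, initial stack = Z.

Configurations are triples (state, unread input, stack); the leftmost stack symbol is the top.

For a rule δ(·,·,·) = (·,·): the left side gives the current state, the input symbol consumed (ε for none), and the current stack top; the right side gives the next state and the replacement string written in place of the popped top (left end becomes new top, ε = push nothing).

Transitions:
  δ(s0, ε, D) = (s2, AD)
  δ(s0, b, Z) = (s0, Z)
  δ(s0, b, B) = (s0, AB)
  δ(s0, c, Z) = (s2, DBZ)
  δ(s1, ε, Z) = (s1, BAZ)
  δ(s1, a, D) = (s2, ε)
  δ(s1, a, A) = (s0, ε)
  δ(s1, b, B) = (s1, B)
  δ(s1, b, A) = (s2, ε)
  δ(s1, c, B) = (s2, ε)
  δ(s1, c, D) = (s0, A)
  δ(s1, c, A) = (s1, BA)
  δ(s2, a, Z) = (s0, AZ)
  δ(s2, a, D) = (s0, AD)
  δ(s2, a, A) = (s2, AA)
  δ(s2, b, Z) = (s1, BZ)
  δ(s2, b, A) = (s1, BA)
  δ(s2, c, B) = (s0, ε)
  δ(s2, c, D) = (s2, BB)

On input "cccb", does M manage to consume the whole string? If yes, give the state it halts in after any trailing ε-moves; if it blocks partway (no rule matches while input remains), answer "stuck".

(s0, cccb, Z) ⊢ (s2, ccb, DBZ) ⊢ (s2, cb, BBBZ) ⊢ (s0, b, BBZ) ⊢ (s0, ε, ABBZ)
All input consumed; M is in state s0.

s0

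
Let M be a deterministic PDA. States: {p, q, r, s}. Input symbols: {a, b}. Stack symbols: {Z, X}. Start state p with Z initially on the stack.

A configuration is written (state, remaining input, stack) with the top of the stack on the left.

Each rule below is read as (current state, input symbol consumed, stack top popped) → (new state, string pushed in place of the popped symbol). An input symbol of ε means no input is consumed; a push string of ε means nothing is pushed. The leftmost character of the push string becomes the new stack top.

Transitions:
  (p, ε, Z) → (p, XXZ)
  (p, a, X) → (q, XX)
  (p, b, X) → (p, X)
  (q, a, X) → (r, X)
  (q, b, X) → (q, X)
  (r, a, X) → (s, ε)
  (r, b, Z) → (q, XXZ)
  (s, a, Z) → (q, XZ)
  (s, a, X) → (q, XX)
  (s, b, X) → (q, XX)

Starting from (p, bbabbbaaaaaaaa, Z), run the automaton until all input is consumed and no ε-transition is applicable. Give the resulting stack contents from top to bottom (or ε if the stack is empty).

(p, bbabbbaaaaaaaa, Z)
  ε-move, top Z: go to p, push XXZ → (p, bbabbbaaaaaaaa, XXZ)
  read b, top X: go to p, push X → (p, babbbaaaaaaaa, XXZ)
  read b, top X: go to p, push X → (p, abbbaaaaaaaa, XXZ)
  read a, top X: go to q, push XX → (q, bbbaaaaaaaa, XXXZ)
  read b, top X: go to q, push X → (q, bbaaaaaaaa, XXXZ)
  read b, top X: go to q, push X → (q, baaaaaaaa, XXXZ)
  read b, top X: go to q, push X → (q, aaaaaaaa, XXXZ)
  read a, top X: go to r, push X → (r, aaaaaaa, XXXZ)
  read a, top X: go to s, push ε → (s, aaaaaa, XXZ)
  read a, top X: go to q, push XX → (q, aaaaa, XXXZ)
  read a, top X: go to r, push X → (r, aaaa, XXXZ)
  read a, top X: go to s, push ε → (s, aaa, XXZ)
  read a, top X: go to q, push XX → (q, aa, XXXZ)
  read a, top X: go to r, push X → (r, a, XXXZ)
  read a, top X: go to s, push ε → (s, ε, XXZ)
All input consumed in state s with stack XXZ.

XXZ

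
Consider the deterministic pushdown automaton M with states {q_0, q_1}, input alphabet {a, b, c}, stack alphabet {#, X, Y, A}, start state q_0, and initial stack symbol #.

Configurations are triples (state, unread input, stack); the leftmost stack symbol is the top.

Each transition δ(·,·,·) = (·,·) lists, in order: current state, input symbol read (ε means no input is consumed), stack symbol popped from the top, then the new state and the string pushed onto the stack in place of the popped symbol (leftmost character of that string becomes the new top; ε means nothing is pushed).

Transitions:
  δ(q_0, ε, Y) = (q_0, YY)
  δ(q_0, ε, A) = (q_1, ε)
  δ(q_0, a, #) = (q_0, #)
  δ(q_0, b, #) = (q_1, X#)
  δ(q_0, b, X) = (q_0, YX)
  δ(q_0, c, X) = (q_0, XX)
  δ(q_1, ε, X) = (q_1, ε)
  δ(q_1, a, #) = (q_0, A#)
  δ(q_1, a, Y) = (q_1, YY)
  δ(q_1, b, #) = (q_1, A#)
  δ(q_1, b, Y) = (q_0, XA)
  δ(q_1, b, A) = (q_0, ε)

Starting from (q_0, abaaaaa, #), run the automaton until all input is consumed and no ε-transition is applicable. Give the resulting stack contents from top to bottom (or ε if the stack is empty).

#

(q_0, abaaaaa, #)
  read a, top #: go to q_0, push # → (q_0, baaaaa, #)
  read b, top #: go to q_1, push X# → (q_1, aaaaa, X#)
  ε-move, top X: go to q_1, push ε → (q_1, aaaaa, #)
  read a, top #: go to q_0, push A# → (q_0, aaaa, A#)
  ε-move, top A: go to q_1, push ε → (q_1, aaaa, #)
  read a, top #: go to q_0, push A# → (q_0, aaa, A#)
  ε-move, top A: go to q_1, push ε → (q_1, aaa, #)
  read a, top #: go to q_0, push A# → (q_0, aa, A#)
  ε-move, top A: go to q_1, push ε → (q_1, aa, #)
  read a, top #: go to q_0, push A# → (q_0, a, A#)
  ε-move, top A: go to q_1, push ε → (q_1, a, #)
  read a, top #: go to q_0, push A# → (q_0, ε, A#)
  ε-move, top A: go to q_1, push ε → (q_1, ε, #)
All input consumed in state q_1 with stack #.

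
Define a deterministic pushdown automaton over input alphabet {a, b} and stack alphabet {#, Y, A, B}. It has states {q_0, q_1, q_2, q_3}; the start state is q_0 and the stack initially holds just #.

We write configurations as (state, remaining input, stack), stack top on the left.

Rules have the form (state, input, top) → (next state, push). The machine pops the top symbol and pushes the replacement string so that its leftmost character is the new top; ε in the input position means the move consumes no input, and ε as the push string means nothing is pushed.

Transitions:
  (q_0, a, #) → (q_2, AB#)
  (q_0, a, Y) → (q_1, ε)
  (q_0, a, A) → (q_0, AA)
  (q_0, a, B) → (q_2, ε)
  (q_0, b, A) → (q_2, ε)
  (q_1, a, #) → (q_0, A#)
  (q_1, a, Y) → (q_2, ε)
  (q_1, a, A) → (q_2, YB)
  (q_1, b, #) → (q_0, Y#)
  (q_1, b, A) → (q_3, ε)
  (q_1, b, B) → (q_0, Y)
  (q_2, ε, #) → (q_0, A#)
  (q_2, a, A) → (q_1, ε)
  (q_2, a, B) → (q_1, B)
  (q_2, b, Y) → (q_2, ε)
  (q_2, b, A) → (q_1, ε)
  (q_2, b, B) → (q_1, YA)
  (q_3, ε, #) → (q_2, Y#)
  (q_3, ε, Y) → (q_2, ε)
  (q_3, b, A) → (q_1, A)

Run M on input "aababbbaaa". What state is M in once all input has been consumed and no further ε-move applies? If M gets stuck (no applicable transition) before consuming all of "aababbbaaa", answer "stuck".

stuck

(q_0, aababbbaaa, #) ⊢ (q_2, ababbbaaa, AB#) ⊢ (q_1, babbbaaa, B#) ⊢ (q_0, abbbaaa, Y#) ⊢ (q_1, bbbaaa, #) ⊢ (q_0, bbaaa, Y#)
No transition for (q_0, b, top Y); M blocks with input bbaaa remaining.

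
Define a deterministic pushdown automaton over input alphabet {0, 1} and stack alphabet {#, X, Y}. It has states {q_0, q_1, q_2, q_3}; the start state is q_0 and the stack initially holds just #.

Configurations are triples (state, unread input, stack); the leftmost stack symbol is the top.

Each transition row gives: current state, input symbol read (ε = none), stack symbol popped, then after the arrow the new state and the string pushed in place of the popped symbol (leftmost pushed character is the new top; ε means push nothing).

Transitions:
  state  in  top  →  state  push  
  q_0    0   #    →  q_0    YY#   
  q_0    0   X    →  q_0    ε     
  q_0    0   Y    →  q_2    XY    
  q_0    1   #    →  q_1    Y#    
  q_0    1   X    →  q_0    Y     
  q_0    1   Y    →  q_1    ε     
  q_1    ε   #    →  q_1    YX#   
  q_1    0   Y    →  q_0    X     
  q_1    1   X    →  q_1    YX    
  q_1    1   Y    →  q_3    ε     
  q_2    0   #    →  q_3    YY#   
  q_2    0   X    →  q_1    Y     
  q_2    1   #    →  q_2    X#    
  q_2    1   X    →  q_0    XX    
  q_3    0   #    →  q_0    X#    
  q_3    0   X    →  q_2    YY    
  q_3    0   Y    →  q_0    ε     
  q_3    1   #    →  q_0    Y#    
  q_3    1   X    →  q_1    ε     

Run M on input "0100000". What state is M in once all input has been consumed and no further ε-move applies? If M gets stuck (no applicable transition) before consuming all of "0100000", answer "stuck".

(q_0, 0100000, #) ⊢ (q_0, 100000, YY#) ⊢ (q_1, 00000, Y#) ⊢ (q_0, 0000, X#) ⊢ (q_0, 000, #) ⊢ (q_0, 00, YY#) ⊢ (q_2, 0, XYY#) ⊢ (q_1, ε, YYY#)
All input consumed; M is in state q_1.

q_1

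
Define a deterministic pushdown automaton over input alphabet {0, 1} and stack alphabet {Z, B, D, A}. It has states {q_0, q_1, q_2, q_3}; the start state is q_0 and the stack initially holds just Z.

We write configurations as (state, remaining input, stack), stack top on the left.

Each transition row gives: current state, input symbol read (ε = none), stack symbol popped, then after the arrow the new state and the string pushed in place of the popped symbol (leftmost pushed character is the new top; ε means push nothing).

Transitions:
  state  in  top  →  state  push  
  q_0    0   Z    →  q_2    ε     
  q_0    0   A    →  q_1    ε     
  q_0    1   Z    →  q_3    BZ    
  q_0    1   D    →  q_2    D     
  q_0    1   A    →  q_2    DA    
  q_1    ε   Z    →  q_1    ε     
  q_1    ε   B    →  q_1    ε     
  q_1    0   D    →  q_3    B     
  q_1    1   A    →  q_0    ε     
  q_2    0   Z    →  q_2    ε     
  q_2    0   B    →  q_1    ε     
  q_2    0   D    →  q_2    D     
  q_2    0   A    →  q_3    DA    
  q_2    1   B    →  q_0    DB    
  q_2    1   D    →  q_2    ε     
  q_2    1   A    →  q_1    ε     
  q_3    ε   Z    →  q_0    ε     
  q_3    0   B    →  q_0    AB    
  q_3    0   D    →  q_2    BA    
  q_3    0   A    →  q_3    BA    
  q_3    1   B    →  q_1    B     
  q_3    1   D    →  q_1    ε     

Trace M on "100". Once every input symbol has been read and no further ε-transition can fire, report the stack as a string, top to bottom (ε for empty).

ε

(q_0, 100, Z)
  read 1, top Z: go to q_3, push BZ → (q_3, 00, BZ)
  read 0, top B: go to q_0, push AB → (q_0, 0, ABZ)
  read 0, top A: go to q_1, push ε → (q_1, ε, BZ)
  ε-move, top B: go to q_1, push ε → (q_1, ε, Z)
  ε-move, top Z: go to q_1, push ε → (q_1, ε, ε)
All input consumed in state q_1 with stack ε.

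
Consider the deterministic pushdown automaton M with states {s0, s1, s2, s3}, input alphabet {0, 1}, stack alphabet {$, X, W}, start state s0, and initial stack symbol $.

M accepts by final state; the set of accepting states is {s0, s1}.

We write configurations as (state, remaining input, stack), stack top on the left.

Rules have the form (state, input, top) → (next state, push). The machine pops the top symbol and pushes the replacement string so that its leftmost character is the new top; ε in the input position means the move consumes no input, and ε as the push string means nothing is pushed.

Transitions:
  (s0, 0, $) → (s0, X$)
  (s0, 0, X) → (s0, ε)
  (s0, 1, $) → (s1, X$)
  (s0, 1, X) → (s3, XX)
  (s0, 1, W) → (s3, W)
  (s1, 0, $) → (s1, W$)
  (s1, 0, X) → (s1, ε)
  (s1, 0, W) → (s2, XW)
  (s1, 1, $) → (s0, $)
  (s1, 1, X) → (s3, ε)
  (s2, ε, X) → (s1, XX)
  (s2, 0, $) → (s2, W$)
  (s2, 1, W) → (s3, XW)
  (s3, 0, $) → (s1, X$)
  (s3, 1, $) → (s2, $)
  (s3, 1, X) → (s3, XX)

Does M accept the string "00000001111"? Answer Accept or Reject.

Reject

(s0, 00000001111, $)
  read 0, top $: go to s0, push X$ → (s0, 0000001111, X$)
  read 0, top X: go to s0, push ε → (s0, 000001111, $)
  read 0, top $: go to s0, push X$ → (s0, 00001111, X$)
  read 0, top X: go to s0, push ε → (s0, 0001111, $)
  read 0, top $: go to s0, push X$ → (s0, 001111, X$)
  read 0, top X: go to s0, push ε → (s0, 01111, $)
  read 0, top $: go to s0, push X$ → (s0, 1111, X$)
  read 1, top X: go to s3, push XX → (s3, 111, XX$)
  read 1, top X: go to s3, push XX → (s3, 11, XXX$)
  read 1, top X: go to s3, push XX → (s3, 1, XXXX$)
  read 1, top X: go to s3, push XX → (s3, ε, XXXXX$)
All input consumed; state s3 ∉ F and no further ε-move applies.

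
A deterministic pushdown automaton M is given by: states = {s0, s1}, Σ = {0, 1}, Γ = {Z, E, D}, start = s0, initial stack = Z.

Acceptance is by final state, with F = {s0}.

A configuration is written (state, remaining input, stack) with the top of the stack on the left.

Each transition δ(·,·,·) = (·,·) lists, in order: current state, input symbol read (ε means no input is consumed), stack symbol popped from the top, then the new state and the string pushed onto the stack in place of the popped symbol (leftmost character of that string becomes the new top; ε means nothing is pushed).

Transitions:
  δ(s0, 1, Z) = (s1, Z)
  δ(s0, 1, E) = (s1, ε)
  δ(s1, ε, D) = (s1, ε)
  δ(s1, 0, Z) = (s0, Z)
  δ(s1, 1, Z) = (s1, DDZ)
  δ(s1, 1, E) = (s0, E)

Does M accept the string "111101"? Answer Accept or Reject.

(s0, 111101, Z) ⊢ (s1, 11101, Z) ⊢ (s1, 1101, DDZ) ⊢ (s1, 1101, DZ) ⊢ (s1, 1101, Z) ⊢ (s1, 101, DDZ) ⊢ (s1, 101, DZ) ⊢ (s1, 101, Z) ⊢ (s1, 01, DDZ) ⊢ (s1, 01, DZ) ⊢ (s1, 01, Z) ⊢ (s0, 1, Z) ⊢ (s1, ε, Z)
All input consumed; state s1 ∉ F and no further ε-move applies.

Reject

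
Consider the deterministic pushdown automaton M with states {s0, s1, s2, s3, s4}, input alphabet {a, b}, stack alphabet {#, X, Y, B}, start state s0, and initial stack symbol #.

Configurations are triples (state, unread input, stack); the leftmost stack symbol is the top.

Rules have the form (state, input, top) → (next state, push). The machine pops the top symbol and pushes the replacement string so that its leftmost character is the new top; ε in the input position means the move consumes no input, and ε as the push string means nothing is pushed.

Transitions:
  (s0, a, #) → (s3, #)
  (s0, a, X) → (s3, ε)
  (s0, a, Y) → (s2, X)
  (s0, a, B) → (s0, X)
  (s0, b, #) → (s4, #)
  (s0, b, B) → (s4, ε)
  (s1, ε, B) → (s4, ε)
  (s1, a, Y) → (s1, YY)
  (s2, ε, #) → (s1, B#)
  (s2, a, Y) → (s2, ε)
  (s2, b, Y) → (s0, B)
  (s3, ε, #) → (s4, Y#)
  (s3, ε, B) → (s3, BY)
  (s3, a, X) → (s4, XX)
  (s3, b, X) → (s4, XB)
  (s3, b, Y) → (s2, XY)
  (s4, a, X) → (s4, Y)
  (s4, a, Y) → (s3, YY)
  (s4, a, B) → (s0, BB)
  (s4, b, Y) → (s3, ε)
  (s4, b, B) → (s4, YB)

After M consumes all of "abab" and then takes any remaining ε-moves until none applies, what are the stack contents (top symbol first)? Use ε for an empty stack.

XYY#

(s0, abab, #)
  read a, top #: go to s3, push # → (s3, bab, #)
  ε-move, top #: go to s4, push Y# → (s4, bab, Y#)
  read b, top Y: go to s3, push ε → (s3, ab, #)
  ε-move, top #: go to s4, push Y# → (s4, ab, Y#)
  read a, top Y: go to s3, push YY → (s3, b, YY#)
  read b, top Y: go to s2, push XY → (s2, ε, XYY#)
All input consumed in state s2 with stack XYY#.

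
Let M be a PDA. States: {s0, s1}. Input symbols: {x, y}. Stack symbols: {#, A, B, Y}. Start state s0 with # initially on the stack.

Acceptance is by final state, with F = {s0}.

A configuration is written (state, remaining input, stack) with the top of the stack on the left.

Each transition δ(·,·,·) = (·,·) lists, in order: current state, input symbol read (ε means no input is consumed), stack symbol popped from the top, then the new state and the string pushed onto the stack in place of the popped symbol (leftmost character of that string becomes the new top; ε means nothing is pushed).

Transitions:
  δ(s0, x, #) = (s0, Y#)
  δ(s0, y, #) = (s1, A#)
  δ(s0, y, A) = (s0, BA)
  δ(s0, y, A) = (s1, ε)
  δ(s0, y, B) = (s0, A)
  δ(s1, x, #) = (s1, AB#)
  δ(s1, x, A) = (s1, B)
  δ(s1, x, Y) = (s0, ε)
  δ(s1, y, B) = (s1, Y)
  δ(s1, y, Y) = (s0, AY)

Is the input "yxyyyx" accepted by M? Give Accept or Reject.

Accept

One accepting computation: (s0, yxyyyx, #) ⊢ (s1, xyyyx, A#) ⊢ (s1, yyyx, B#) ⊢ (s1, yyx, Y#) ⊢ (s0, yx, AY#) ⊢ (s1, x, Y#) ⊢ (s0, ε, #)
All input consumed and state s0 ∈ F.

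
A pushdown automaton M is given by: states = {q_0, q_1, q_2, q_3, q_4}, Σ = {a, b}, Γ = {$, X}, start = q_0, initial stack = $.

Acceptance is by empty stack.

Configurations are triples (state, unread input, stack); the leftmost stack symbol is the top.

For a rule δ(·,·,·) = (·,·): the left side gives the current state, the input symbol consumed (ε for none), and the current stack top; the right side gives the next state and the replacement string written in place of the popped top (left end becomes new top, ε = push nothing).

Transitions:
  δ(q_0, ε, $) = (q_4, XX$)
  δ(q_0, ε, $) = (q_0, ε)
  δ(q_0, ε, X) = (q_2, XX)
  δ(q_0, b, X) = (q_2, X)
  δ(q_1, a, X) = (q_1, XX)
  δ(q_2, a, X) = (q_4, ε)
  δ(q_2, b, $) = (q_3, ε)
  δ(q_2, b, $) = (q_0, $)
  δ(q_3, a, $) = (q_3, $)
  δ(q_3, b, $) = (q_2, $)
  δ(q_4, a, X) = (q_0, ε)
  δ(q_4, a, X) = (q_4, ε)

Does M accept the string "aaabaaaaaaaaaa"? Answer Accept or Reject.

No computation consumes all input and empties the stack.

Reject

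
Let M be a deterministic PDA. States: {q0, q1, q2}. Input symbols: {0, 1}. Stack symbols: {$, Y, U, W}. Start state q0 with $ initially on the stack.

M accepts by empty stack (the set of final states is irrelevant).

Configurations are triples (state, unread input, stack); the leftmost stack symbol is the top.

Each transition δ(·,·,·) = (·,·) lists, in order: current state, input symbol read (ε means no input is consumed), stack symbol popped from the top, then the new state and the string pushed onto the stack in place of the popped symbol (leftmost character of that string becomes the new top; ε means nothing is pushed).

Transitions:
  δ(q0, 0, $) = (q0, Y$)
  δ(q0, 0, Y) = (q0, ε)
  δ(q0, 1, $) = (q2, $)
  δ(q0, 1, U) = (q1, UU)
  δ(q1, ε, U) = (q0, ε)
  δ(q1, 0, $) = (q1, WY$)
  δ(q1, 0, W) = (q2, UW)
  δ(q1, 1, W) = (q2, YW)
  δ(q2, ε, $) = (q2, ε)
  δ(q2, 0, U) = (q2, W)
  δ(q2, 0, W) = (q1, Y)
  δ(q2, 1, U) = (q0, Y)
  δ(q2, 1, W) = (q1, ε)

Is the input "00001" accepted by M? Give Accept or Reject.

(q0, 00001, $) ⊢ (q0, 0001, Y$) ⊢ (q0, 001, $) ⊢ (q0, 01, Y$) ⊢ (q0, 1, $) ⊢ (q2, ε, $) ⊢ (q2, ε, ε)
All input consumed and the stack is empty.

Accept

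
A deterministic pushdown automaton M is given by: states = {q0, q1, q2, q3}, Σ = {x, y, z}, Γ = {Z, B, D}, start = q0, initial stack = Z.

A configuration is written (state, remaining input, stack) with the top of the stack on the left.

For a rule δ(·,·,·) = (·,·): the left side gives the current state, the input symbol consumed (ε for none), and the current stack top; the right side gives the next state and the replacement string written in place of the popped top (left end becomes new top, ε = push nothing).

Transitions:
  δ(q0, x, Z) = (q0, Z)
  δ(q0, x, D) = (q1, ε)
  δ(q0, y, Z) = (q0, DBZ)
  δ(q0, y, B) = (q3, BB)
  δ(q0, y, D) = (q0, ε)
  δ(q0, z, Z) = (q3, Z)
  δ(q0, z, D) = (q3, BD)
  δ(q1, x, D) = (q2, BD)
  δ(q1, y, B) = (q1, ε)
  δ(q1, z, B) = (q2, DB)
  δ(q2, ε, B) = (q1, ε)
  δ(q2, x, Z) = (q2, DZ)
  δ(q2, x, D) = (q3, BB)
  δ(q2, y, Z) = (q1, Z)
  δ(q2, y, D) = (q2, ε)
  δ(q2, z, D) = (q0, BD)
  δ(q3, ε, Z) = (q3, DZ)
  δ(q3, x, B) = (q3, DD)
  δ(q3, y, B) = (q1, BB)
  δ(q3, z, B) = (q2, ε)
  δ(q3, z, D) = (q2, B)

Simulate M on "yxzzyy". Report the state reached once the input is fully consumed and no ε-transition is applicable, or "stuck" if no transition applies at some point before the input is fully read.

(q0, yxzzyy, Z)
  read y, top Z: go to q0, push DBZ → (q0, xzzyy, DBZ)
  read x, top D: go to q1, push ε → (q1, zzyy, BZ)
  read z, top B: go to q2, push DB → (q2, zyy, DBZ)
  read z, top D: go to q0, push BD → (q0, yy, BDBZ)
  read y, top B: go to q3, push BB → (q3, y, BBDBZ)
  read y, top B: go to q1, push BB → (q1, ε, BBBDBZ)
All input consumed; M is in state q1.

q1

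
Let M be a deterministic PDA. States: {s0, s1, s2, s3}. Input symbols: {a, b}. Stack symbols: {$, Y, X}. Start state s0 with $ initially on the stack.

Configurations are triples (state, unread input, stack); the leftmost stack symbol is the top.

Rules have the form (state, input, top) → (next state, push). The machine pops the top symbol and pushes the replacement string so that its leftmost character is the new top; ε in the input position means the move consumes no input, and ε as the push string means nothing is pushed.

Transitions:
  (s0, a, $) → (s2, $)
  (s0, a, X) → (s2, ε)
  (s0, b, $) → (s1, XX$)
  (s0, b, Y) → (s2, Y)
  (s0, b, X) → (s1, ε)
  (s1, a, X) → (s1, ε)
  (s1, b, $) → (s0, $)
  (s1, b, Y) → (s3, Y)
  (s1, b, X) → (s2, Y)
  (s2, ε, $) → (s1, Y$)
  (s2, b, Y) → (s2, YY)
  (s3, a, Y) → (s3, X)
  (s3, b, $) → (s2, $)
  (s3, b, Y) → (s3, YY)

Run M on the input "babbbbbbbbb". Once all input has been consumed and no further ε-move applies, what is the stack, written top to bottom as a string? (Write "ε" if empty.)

YYYYYYYYY$

(s0, babbbbbbbbb, $) ⊢ (s1, abbbbbbbbb, XX$) ⊢ (s1, bbbbbbbbb, X$) ⊢ (s2, bbbbbbbb, Y$) ⊢ (s2, bbbbbbb, YY$) ⊢ (s2, bbbbbb, YYY$) ⊢ (s2, bbbbb, YYYY$) ⊢ (s2, bbbb, YYYYY$) ⊢ (s2, bbb, YYYYYY$) ⊢ (s2, bb, YYYYYYY$) ⊢ (s2, b, YYYYYYYY$) ⊢ (s2, ε, YYYYYYYYY$)
All input consumed in state s2 with stack YYYYYYYYY$.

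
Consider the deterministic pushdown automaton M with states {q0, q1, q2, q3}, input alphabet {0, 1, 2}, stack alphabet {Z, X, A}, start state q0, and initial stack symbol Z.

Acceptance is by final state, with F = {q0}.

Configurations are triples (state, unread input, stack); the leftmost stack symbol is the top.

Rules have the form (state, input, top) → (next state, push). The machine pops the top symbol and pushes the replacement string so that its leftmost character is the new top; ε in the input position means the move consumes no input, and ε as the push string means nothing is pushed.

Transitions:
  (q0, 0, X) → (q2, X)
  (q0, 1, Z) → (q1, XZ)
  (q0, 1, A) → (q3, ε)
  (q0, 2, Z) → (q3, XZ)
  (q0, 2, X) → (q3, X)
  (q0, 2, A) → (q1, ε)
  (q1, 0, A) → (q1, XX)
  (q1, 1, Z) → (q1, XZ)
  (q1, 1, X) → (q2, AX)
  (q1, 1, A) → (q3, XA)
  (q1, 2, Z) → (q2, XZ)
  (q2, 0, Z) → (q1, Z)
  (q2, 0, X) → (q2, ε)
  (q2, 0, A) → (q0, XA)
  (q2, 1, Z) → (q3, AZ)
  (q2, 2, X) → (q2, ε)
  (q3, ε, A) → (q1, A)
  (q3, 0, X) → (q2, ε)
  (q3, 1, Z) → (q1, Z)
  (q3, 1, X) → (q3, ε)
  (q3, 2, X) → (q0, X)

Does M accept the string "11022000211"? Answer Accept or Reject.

Reject

(q0, 11022000211, Z)
  read 1, top Z: go to q1, push XZ → (q1, 1022000211, XZ)
  read 1, top X: go to q2, push AX → (q2, 022000211, AXZ)
  read 0, top A: go to q0, push XA → (q0, 22000211, XAXZ)
  read 2, top X: go to q3, push X → (q3, 2000211, XAXZ)
  read 2, top X: go to q0, push X → (q0, 000211, XAXZ)
  read 0, top X: go to q2, push X → (q2, 00211, XAXZ)
  read 0, top X: go to q2, push ε → (q2, 0211, AXZ)
  read 0, top A: go to q0, push XA → (q0, 211, XAXZ)
  read 2, top X: go to q3, push X → (q3, 11, XAXZ)
  read 1, top X: go to q3, push ε → (q3, 1, AXZ)
  ε-move, top A: go to q1, push A → (q1, 1, AXZ)
  read 1, top A: go to q3, push XA → (q3, ε, XAXZ)
All input consumed; state q3 ∉ F and no further ε-move applies.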